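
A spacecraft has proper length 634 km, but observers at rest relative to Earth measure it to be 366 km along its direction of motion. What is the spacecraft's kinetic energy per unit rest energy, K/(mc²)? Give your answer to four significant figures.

0.7322

From L = L₀/γ: γ = 634/366 = 1.73224.
K/(mc²) = γ − 1 = 1.73224 − 1 = 0.7322.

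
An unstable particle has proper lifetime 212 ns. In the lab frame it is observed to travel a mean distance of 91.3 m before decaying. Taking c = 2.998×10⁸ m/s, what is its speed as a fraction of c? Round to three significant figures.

0.821c

Let x = d/(cτ) = 91.30 m / (2.998×10⁸ m/s × 2.120×10^-7 s) = 1.4365. Since d = βγcτ, x = βγ = β/√(1−β²).
Solving: β² = x²/(1+x²) = 2.06353/3.06353 = 0.673579, so β = 0.821.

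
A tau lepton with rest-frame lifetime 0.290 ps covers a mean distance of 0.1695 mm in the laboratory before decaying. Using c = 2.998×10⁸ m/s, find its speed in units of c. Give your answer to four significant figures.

0.8898c

d = βγcτ ⇒ βγ = d/(cτ) = 1.695×10^-4 m / (8.6942×10^-5 m) = 1.9496.
β = (βγ)/√(1+(βγ)²) = 1.9496/√4.80094 = 0.8898.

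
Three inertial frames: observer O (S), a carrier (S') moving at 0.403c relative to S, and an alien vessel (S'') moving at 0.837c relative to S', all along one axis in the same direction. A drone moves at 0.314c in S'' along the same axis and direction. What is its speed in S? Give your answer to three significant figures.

Compose velocities in two stages. Stage 1 (into S'): u₁ = (0.314+0.837)/(1+0.314×0.837) = 0.91145.
Stage 2 (into S): u = (0.91145+0.403)/(1+0.91145×0.403) = 0.96134, so the speed is 0.961c.

0.961c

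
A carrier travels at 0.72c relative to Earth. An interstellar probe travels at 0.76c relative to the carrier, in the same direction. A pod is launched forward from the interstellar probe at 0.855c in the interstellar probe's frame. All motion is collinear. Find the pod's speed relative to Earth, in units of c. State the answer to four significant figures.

Apply u = (u'+v)/(1+u'v) twice. Pod in the carrier frame: (0.855+0.76)/(1+0.855·0.76) = 1.615/1.6498 = 0.97891c.
That velocity, transformed to the rest frame of Earth: (0.97891+0.72)/(1+0.97891·0.72) = 1.69891/1.7048152 = 0.99654c.

0.9965c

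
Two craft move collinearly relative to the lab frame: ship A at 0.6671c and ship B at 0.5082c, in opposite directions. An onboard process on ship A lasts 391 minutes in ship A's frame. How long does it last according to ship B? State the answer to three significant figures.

The velocity of ship A relative to ship B is (0.6671 + 0.5082)c / (1 + 0.6671×0.5082) = 0.87773c; relative speed 0.87773c.
γ for this relative speed: γ = 1/√(1 − 0.77041) = 2.087.
Ship A's interval is proper; time dilation gives Δt_B = γΔτ = 2.087 × 391 minutes = 816 minutes.

816 minutes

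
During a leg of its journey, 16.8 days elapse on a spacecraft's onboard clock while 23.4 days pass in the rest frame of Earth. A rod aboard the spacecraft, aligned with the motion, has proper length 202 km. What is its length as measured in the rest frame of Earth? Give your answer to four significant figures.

The time-dilation ratio gives γ = 23.4/16.8 = 1.39286.
L = L₀/γ = 202/1.39286 = 145.0 km.

145.0 km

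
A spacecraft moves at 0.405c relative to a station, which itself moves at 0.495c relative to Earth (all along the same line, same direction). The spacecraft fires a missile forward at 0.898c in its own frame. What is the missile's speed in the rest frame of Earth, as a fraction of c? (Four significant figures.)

0.9847c

First combine the missile and spacecraft (S''→S'): u₁ = (0.898 + 0.405)/(1 + 0.898×0.405) = 1.303/1.36369 = 0.9555.
Then combine with the station (S'→S): u = (0.9555 + 0.495)/(1 + 0.9555×0.495) = 1.4505/1.4729725 = 0.98474.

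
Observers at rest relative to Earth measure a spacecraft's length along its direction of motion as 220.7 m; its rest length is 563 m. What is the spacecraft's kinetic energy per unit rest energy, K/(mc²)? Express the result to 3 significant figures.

1.55

γ = L₀/L = 563/220.7 = 2.55097.
K/(mc²) = γ − 1 = 2.55097 − 1 = 1.55.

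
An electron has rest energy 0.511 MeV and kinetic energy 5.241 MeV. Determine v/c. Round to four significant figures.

0.9960

γ = 1 + K/(mc²) = 1 + 5.241/0.511 = 11.256.
β = √(1 − 1/γ²) = √(1 − 0.00789281) = √0.99210719 = 0.9960.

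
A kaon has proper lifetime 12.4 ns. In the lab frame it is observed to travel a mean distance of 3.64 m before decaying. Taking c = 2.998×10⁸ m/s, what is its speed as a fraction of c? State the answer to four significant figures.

0.6996c

Let x = d/(cτ) = 3.640 m / (2.998×10⁸ m/s × 1.240×10^-8 s) = 0.97915. Since d = βγcτ, x = βγ = β/√(1−β²).
Solving: β² = x²/(1+x²) = 0.958735/1.958735 = 0.489466, so β = 0.6996.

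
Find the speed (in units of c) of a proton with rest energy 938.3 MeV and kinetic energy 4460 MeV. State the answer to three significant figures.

γ = 1 + K/(mc²) = 1 + 4460/938.3 = 5.7533.
β = √(1 − 1/γ²) = √(1 − 0.0302111) = √0.9697889 = 0.985.

0.985c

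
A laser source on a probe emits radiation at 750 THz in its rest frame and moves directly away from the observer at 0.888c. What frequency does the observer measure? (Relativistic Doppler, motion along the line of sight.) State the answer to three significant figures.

183 THz

Relativistic Doppler (source moving away): f_obs = f_src · √((1−β)/(1+β)).
With β = 0.888: factor = √(0.112/1.888) = 0.24356.
f_obs = 750 × 0.24356 = 183 THz.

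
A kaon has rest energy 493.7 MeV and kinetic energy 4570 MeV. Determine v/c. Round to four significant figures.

0.9952

γ = 1 + K/(mc²) = 1 + 4570/493.7 = 10.257.
β = √(1 − 1/γ²) = √(1 − 0.00950516) = √0.99049484 = 0.9952.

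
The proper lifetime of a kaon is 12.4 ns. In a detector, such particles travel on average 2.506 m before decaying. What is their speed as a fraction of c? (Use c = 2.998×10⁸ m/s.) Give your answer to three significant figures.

0.559c

d = βγcτ ⇒ βγ = d/(cτ) = 2.506 m / (3.71752 m) = 0.67411.
β = (βγ)/√(1+(βγ)²) = 0.67411/√1.454424 = 0.559.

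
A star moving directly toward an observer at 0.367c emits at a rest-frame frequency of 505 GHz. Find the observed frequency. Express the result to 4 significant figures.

Relativistic Doppler (source moving toward): f_obs = f_src · √((1+β)/(1−β)).
With β = 0.367: factor = √(1.367/0.633) = 1.4695.
f_obs = 505 × 1.4695 = 742.1 GHz.

742.1 GHz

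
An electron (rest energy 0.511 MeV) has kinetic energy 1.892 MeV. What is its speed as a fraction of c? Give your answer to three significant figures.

0.977c

γ = 1 + K/(mc²) = 1 + 1.892/0.511 = 4.7025.
β = √(1 − 1/γ²) = √(1 − 0.0452212) = √0.9547788 = 0.977.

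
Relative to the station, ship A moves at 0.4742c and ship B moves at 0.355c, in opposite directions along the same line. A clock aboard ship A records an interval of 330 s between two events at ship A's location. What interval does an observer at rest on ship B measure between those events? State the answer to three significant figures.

Transform ship A's velocity into ship B's frame: (0.4742 + 0.355)/(1 + 0.4742·0.355) = 0.8292/1.168341, so the relative speed is 0.70972c.
γ for this relative speed: γ = 1/√(1 − 0.503702) = 1.4195.
Ship A's interval is proper; time dilation gives Δt_B = γΔτ = 1.4195 × 330 s = 468 s.

468 s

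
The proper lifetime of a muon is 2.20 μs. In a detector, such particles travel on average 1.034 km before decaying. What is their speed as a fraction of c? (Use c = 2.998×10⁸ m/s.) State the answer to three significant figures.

d = βγcτ ⇒ βγ = d/(cτ) = 1034 m / (659.56 m) = 1.5677.
β = (βγ)/√(1+(βγ)²) = 1.5677/√3.45768 = 0.843.

0.843c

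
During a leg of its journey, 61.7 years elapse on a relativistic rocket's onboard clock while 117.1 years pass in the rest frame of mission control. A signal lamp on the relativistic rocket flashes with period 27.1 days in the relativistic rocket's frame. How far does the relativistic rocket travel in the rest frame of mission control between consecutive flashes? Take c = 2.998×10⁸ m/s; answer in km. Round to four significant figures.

γ = Δt/Δτ = 117.1/61.7 = 1.89789.
β = √(1 − 1/γ²) = 0.84993. Lab-frame period = γτ = 1.89789×27.1 days = 51.433 days. Distance = βc × γτ = 0.84993 × 2.998×10⁸ m/s × 4443811.2 s = 1.1323×10^15 m = 1.132×10^12 km.

1.132×10^12 km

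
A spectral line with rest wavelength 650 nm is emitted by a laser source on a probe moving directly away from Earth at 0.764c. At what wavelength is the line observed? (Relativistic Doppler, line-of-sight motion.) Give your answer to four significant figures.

Relativistic Doppler for wavelength: λ_obs = λ_src · √((1+β)/(1−β)).
With β = 0.764: factor = √(1.764/0.236) = 2.734.
λ_obs = 650 × 2.734 = 1777 nm.

1777 nm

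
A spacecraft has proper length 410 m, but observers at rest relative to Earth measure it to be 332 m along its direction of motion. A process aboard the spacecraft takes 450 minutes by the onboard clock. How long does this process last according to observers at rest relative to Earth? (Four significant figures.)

From L = L₀/γ: γ = 410/332 = 1.23494.
Δt = γΔτ = 1.23494 × 450 = 555.7 minutes.

555.7 minutes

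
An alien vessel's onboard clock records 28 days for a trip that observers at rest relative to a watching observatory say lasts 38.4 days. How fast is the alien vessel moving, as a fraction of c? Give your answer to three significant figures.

0.684c

γ = Δt/Δτ = 38.4/28 = 1.3714.
β = √(1 − 1/γ²) = √(1 − 0.531706) = √0.468294 = 0.684.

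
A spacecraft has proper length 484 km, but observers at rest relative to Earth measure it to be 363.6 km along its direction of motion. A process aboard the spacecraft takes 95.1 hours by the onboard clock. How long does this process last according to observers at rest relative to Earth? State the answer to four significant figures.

Length contraction gives γ = L₀/L = 484/363.6 = 1.33113.
Δt = γΔτ = 1.33113 × 95.1 = 126.6 hours.

126.6 hours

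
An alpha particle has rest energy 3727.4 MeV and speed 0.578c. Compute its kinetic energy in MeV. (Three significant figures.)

840 MeV

With β = 0.578, γ = 1/√(1 − 0.578²) = 1/√0.665916 = 1.22543.
Kinetic energy: K = (γ − 1)mc² = (1.22543 − 1) × 3727.4 MeV = 0.22543 × 3727.4 = 840 MeV.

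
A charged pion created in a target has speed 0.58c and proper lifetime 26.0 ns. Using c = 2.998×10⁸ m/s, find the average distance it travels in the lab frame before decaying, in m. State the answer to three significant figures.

γ = 1/√(1 − β²) = 1/√(1 − 0.3364) = 1/√0.6636 = 1/0.814616 = 1.2276.
Lab-frame lifetime: Δt = γτ = 1.2276 × 26.0 ns = 31.918 ns.
Distance: d = vΔt = 0.58 × 2.998×10⁸ m/s × 3.1918×10^-8 s = 5.55 m.

5.55 m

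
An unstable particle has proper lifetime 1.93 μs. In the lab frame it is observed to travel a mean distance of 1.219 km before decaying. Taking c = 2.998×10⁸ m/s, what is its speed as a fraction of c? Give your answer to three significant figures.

0.903c

Let x = d/(cτ) = 1219 m / (2.998×10⁸ m/s × 1.930×10^-6 s) = 2.1068. Since d = βγcτ, x = βγ = β/√(1−β²).
Solving: β² = x²/(1+x²) = 4.43861/5.43861 = 0.816129, so β = 0.903.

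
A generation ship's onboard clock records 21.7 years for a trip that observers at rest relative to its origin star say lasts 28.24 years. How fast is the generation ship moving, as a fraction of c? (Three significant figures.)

γ = Δt/Δτ = 28.24/21.7 = 1.3014.
β = √(1 − 1/γ²) = √(1 − 0.590444) = √0.409556 = 0.640.

0.640c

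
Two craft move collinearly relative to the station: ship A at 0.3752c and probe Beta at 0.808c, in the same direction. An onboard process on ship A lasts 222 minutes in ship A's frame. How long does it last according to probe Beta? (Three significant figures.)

283 minutes

Transform ship A's velocity into probe Beta's frame: (0.3752 − 0.808)/(1 − 0.3752·0.808) = −0.4328/0.6968384, so the relative speed is 0.62109c.
γ for this relative speed: γ = 1/√(1 − 0.385753) = 1.2759.
Ship A's interval is proper; time dilation gives Δt_B = γΔτ = 1.2759 × 222 minutes = 283 minutes.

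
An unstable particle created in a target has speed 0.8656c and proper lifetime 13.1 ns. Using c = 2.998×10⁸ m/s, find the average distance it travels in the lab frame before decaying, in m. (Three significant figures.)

Lorentz factor: γ = (1 − 0.74926336)^(−1/2) = 1.9971.
Lab-frame lifetime: Δt = γτ = 1.9971 × 13.1 ns = 26.162 ns.
Distance: d = vΔt = 0.8656 × 2.998×10⁸ m/s × 2.6162×10^-8 s = 6.79 m.

6.79 m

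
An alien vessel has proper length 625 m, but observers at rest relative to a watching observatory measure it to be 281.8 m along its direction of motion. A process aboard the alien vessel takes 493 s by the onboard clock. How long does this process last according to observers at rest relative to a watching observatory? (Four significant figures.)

1093 s

γ = L₀/L = 625/281.8 = 2.21789.
The same γ dilates the second interval: 2.21789 × 493 s = 1093 s.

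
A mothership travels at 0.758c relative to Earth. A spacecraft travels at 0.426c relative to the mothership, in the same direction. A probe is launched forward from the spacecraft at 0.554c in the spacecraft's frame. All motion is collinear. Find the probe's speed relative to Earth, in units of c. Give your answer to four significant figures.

First combine the probe and spacecraft (S''→S'): u₁ = (0.554 + 0.426)/(1 + 0.554×0.426) = 0.98/1.236004 = 0.79288.
Then combine with the mothership (S'→S): u = (0.79288 + 0.758)/(1 + 0.79288×0.758) = 1.55088/1.60100304 = 0.96869.

0.9687c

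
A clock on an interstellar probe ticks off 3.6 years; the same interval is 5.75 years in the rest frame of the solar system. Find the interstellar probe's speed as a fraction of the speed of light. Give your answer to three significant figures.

0.780c

γ = Δt/Δτ = 5.75/3.6 = 1.5972.
β = √(1 − 1/γ²) = √(1 − 0.391996) = √0.608004 = 0.780.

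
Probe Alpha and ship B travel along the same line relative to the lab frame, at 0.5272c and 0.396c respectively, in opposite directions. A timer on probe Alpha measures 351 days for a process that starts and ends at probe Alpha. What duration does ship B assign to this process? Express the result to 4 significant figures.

Speed of probe Alpha in ship B's frame: u = (v_A + v_B)/(1 + v_A v_B/c²) = (0.5272 + 0.396)/(1 + 0.5272×0.396) = 0.9232/1.2087712 = 0.76375; |u| = 0.76375c.
γ for this relative speed: γ = 1/√(1 − 0.583314) = 1.5492.
The clock on probe Alpha records proper time, so ship B measures Δt = γΔτ = 1.5492 × 351 = 543.8 days.

543.8 days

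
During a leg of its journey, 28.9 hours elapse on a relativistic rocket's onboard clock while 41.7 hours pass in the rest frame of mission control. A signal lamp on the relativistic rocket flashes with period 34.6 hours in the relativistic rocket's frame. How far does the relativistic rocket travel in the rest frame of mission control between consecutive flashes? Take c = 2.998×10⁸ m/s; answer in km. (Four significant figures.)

From Δt = γΔτ: γ = 41.7/28.9 = 1.44291.
β = √(1 − 1/γ²) = 0.7209. Lab-frame period = γτ = 1.44291×34.6 hours = 49.925 hours. Distance = βc × γτ = 0.7209 × 2.998×10⁸ m/s × 179730 s = 3.8844×10^13 m = 3.884×10^10 km.

3.884×10^10 km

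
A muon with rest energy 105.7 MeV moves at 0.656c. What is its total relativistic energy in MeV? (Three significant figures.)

140 MeV

With β = 0.656, γ = 1/√(1 − 0.656²) = 1/√0.569664 = 1.3249.
Total energy: E = γmc² = 1.3249 × 105.7 MeV = 140 MeV.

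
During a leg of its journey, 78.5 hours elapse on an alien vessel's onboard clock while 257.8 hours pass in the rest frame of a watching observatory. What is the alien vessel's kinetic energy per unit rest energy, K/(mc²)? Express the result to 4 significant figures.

2.284

γ = Δt/Δτ = 257.8/78.5 = 3.28408.
K/(mc²) = γ − 1 = 3.28408 − 1 = 2.284.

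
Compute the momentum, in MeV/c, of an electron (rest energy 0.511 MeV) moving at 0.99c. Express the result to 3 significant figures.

With β = 0.99, γ = 1/√(1 − 0.99²) = 1/√0.0199 = 7.0888.
Momentum: p = γβ·mc = 7.0888 × 0.99 × 0.511 MeV/c = 3.59 MeV/c.

3.59 MeV/c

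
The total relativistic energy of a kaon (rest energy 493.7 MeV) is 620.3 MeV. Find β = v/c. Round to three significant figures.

0.605

Total energy E = γmc² gives γ = 620.3/493.7 = 1.2564.
Hence β = √(1 − 1/γ²) = √(1 − 0.633496) = √0.366504 = 0.605.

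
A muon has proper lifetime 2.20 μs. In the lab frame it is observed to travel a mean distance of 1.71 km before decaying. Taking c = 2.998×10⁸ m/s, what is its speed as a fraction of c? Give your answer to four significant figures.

0.9330c

Lab distance = (lab lifetime)·v = γτ·βc, so βγ = d/(cτ) = 1710/(2.998×10⁸ × 2.200×10^-6) = 2.5926.
With βγ = 2.5926: γ² = 1 + (βγ)² = 7.72157, and β = (βγ)/γ = 2.5926/2.77877 = 0.9330.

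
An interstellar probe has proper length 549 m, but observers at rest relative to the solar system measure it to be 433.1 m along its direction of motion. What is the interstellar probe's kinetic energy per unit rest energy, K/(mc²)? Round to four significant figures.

0.2676

Length contraction gives γ = L₀/L = 549/433.1 = 1.26761.
K/(mc²) = γ − 1 = 1.26761 − 1 = 0.2676.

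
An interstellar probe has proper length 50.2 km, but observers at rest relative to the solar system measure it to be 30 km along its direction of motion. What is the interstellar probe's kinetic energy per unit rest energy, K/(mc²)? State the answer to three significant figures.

From L = L₀/γ: γ = 50.2/30 = 1.67333.
K/(mc²) = γ − 1 = 1.67333 − 1 = 0.673.

0.673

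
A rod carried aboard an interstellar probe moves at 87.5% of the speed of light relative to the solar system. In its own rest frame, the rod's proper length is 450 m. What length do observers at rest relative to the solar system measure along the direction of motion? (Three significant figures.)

218 m

γ = 1/√(1 − β²) = 1/√(1 − 0.765625) = 1/√0.234375 = 1/0.484123 = 2.0656.
Length contraction: L = L₀/γ = 450/2.0656 = 218 m.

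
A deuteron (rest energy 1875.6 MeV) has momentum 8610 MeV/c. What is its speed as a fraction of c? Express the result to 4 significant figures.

0.9771c

βγ = pc/(mc²) = 8610/1875.6 = 4.5905.
Since γ² = 1 + (βγ)² = 22.0727, γ = √22.0727 = 4.69816, and β = (βγ)/γ = 4.5905/4.69816 = 0.9771.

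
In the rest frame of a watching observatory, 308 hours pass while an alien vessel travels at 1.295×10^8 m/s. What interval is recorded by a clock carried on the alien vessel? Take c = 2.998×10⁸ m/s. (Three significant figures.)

β = v/c = (1.295×10^8 m/s)/(2.998×10⁸ m/s) = 0.431955.
Lorentz factor: γ = (1 − 0.1865851)^(−1/2) = 1.1088.
The moving clock records proper time: Δτ = Δt/γ = 308/1.1088 = 278 hours.

278 hours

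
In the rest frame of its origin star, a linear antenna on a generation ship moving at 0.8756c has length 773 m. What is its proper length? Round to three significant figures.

1600 m

γ = 1/√(1 − β²) = 1/√(1 − 0.76667536) = 1/√0.23332464 = 1/0.483037 = 2.0702.
Proper length: L₀ = γ·L = 2.0702 × 773 = 1600 m.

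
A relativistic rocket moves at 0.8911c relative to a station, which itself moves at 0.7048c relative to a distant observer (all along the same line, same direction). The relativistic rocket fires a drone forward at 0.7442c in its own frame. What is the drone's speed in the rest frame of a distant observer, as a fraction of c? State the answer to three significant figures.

Compose velocities in two stages. Stage 1 (into S'): u₁ = (0.7442+0.8911)/(1+0.7442×0.8911) = 0.98325.
Stage 2 (into S): u = (0.98325+0.7048)/(1+0.98325×0.7048) = 0.99708, so the speed is 0.997c.

0.997c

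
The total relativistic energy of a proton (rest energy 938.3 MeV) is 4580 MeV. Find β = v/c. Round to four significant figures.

0.9788

Total energy E = γmc² gives γ = 4580/938.3 = 4.8812.
Hence β = √(1 − 1/γ²) = √(1 − 0.0419708) = √0.9580292 = 0.9788.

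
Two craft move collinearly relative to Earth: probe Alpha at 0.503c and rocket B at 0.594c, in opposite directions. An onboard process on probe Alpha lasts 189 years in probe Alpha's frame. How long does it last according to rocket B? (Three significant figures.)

Speed of probe Alpha in rocket B's frame: u = (v_A + v_B)/(1 + v_A v_B/c²) = (0.503 + 0.594)/(1 + 0.503×0.594) = 1.097/1.298782 = 0.84464; |u| = 0.84464c.
At |u| = 0.84464c, γ = (1 − 0.713417)^(−1/2) = 1.868.
Probe Alpha's interval is proper; time dilation gives Δt_B = γΔτ = 1.868 × 189 years = 353 years.

353 years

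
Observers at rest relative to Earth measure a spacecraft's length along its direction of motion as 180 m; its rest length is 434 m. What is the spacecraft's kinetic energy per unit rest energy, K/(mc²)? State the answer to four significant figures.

1.411

From L = L₀/γ: γ = 434/180 = 2.41111.
Since K = (γ−1)mc², K/(mc²) = 2.41111 − 1 = 1.411.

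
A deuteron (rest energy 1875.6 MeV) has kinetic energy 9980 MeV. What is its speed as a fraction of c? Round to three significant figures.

K = (γ−1)mc², so γ = 1 + 9980/1875.6 = 6.321.
Then v/c = √(1 − γ⁻²) = √(1 − 0.0250281) = √0.9749719 = 0.987.

0.987c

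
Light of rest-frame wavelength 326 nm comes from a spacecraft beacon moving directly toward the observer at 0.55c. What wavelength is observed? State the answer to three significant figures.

176 nm

Relativistic Doppler for wavelength: λ_obs = λ_src · √((1−β)/(1+β)).
With β = 0.55: factor = √(0.45/1.55) = 0.53882.
λ_obs = 326 × 0.53882 = 176 nm.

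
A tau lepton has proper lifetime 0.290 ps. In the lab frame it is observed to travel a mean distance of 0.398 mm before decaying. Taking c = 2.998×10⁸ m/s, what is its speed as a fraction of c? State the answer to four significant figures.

d = βγcτ ⇒ βγ = d/(cτ) = 3.980×10^-4 m / (8.6942×10^-5 m) = 4.5778.
β = (βγ)/√(1+(βγ)²) = 4.5778/√21.9563 = 0.9770.

0.9770c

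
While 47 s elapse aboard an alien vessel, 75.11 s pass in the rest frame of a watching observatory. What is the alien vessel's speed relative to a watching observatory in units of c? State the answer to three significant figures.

γ = Δt/Δτ = 75.11/47 = 1.5981.
β = √(1 − 1/γ²) = √(1 − 0.391554) = √0.608446 = 0.780.

0.780c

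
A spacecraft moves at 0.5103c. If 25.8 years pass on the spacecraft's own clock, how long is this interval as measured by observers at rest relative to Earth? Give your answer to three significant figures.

30.0 years

γ = 1/√(1 − β²) = 1/√(1 − 0.26040609) = 1/√0.73959391 = 1/0.859996 = 1.1628.
The onboard clock measures proper time, so the interval in the rest frame of Earth is dilated: Δt = γ·Δτ = 1.1628 × 25.8 years = 30.0 years.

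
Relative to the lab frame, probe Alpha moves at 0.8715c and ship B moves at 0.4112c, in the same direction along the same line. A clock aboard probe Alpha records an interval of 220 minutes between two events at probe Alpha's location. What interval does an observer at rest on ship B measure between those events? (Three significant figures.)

316 minutes

Transform probe Alpha's velocity into ship B's frame: (0.8715 − 0.4112)/(1 − 0.8715·0.4112) = 0.4603/0.6416392, so the relative speed is 0.71738c.
At |u| = 0.71738c, γ = (1 − 0.514634)^(−1/2) = 1.4354.
Probe Alpha's interval is proper; time dilation gives Δt_B = γΔτ = 1.4354 × 220 minutes = 316 minutes.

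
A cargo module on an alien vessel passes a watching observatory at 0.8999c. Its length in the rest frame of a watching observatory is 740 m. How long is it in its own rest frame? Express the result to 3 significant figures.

Lorentz factor: γ = (1 − 0.80982001)^(−1/2) = 2.2931.
Proper length: L₀ = γ·L = 2.2931 × 740 = 1700 m.

1700 m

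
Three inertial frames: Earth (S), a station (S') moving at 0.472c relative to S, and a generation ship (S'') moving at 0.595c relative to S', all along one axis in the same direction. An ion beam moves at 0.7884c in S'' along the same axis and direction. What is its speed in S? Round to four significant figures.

First combine the ion beam and generation ship (S''→S'): u₁ = (0.7884 + 0.595)/(1 + 0.7884×0.595) = 1.3834/1.469098 = 0.94167.
Then combine with the station (S'→S): u = (0.94167 + 0.472)/(1 + 0.94167×0.472) = 1.41367/1.44446824 = 0.97868.

0.9787c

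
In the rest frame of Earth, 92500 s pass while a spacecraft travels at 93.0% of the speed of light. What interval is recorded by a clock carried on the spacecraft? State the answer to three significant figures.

34000 s

Lorentz factor: γ = (1 − 0.8649)^(−1/2) = 2.7206.
The moving clock records proper time: Δτ = Δt/γ = 92500/2.7206 = 34000 s.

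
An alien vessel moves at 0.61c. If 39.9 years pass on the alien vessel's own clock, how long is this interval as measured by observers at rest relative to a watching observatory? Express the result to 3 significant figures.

50.4 years

γ = 1/√(1 − β²) = 1/√(1 − 0.3721) = 1/√0.6279 = 1/0.792401 = 1.262.
Time dilation: Δt = γ·Δτ = 1.262 × 39.9 = 50.4 years.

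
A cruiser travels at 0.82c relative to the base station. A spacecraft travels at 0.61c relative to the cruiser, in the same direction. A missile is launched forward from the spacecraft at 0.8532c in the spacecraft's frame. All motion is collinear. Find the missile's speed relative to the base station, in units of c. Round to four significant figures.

0.9962c

Compose velocities in two stages. Stage 1 (into S'): u₁ = (0.8532+0.61)/(1+0.8532×0.61) = 0.96235.
Stage 2 (into S): u = (0.96235+0.82)/(1+0.96235×0.82) = 0.99621, so the speed is 0.9962c.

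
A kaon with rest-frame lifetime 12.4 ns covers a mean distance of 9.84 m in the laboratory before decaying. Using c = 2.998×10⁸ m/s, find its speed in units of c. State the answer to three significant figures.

d = βγcτ ⇒ βγ = d/(cτ) = 9.840 m / (3.71752 m) = 2.6469.
β = (βγ)/√(1+(βγ)²) = 2.6469/√8.00608 = 0.935.

0.935c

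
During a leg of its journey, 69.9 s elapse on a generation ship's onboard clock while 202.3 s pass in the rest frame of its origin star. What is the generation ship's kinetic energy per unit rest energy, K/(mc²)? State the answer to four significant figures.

γ = Δt/Δτ = 202.3/69.9 = 2.89413.
Since K = (γ−1)mc², K/(mc²) = 2.89413 − 1 = 1.894.

1.894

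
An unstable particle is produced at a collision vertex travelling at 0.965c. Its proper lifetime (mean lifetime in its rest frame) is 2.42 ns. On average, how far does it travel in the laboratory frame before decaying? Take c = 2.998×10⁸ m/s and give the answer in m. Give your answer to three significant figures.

2.67 m

Lorentz factor: γ = (1 − 0.931225)^(−1/2) = 3.8132.
Lab-frame lifetime: Δt = γτ = 3.8132 × 2.42 ns = 9.2279 ns.
Distance: d = vΔt = 0.965 × 2.998×10⁸ m/s × 9.2279×10^-9 s = 2.67 m.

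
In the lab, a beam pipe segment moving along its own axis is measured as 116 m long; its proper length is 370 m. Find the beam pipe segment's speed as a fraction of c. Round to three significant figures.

0.950c

Length contraction gives γ = L₀/L = 370/116 = 3.1897.
β = √(1 − 1/γ²) = √0.901712 = 0.950.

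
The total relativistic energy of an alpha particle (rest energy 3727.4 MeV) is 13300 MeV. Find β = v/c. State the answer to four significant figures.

Total energy E = γmc² gives γ = 13300/3727.4 = 3.5682.
Hence β = √(1 − 1/γ²) = √(1 − 0.0785419) = √0.9214581 = 0.9599.

0.9599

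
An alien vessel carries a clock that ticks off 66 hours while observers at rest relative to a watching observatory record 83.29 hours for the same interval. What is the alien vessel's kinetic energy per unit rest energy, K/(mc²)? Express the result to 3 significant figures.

The time-dilation ratio gives γ = 83.29/66 = 1.26197.
K/(mc²) = γ − 1 = 1.26197 − 1 = 0.262.

0.262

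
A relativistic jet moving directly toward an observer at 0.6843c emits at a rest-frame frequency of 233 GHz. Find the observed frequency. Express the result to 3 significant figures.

538 GHz

Relativistic Doppler (source moving toward): f_obs = f_src · √((1+β)/(1−β)).
With β = 0.6843: factor = √(1.6843/0.3157) = 2.3098.
f_obs = 233 × 2.3098 = 538 GHz.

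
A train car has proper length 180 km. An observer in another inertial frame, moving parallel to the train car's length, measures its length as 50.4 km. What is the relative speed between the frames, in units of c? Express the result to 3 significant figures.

Length contraction gives γ = L₀/L = 180/50.4 = 3.5714.
β = √(1 − 1/γ²) = √0.921599 = 0.960.

0.960c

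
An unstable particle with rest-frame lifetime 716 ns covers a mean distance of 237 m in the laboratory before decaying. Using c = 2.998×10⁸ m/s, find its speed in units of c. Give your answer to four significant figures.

0.7412c

Lab distance = (lab lifetime)·v = γτ·βc, so βγ = d/(cτ) = 237.0/(2.998×10⁸ × 7.160×10^-7) = 1.1041.
With βγ = 1.1041: γ² = 1 + (βγ)² = 2.21904, and β = (βγ)/γ = 1.1041/1.48964 = 0.7412.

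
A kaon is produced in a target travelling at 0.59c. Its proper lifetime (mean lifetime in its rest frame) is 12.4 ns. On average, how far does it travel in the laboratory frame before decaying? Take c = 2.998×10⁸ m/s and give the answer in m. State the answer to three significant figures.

With β = 0.59, γ = 1/√(1 − 0.59²) = 1/√0.6519 = 1.2385.
Lab-frame lifetime: Δt = γτ = 1.2385 × 12.4 ns = 15.357 ns.
Distance: d = vΔt = 0.59 × 2.998×10⁸ m/s × 1.5357×10^-8 s = 2.72 m.

2.72 m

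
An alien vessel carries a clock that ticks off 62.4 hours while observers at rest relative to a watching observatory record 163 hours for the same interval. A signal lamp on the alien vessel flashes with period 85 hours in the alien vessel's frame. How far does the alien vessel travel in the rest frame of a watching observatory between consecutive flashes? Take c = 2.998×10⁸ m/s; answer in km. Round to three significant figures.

γ = Δt/Δτ = 163/62.4 = 2.61218.
β = √(1 − 1/γ²) = 0.92382. Lab-frame period = γτ = 2.61218×85 hours = 222.04 hours. Distance = βc × γτ = 0.92382 × 2.998×10⁸ m/s × 799344 s = 2.2139×10^14 m = 2.21×10^11 km.

2.21×10^11 km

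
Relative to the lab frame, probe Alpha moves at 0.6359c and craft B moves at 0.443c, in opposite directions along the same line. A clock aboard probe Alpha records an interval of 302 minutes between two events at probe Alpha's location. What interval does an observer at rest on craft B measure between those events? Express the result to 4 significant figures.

559.4 minutes

Transform probe Alpha's velocity into craft B's frame: (0.6359 + 0.443)/(1 + 0.6359·0.443) = 1.0789/1.2817037, so the relative speed is 0.84177c.
γ for this relative speed: γ = 1/√(1 − 0.708577) = 1.8524.
Probe Alpha's interval is proper; time dilation gives Δt_B = γΔτ = 1.8524 × 302 minutes = 559.4 minutes.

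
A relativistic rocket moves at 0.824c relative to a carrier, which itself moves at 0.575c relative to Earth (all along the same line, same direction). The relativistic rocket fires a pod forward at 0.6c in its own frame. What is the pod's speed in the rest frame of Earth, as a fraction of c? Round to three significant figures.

Apply u = (u'+v)/(1+u'v) twice. Pod in the carrier frame: (0.6+0.824)/(1+0.6·0.824) = 1.424/1.4944 = 0.95289c.
That velocity, transformed to the rest frame of Earth: (0.95289+0.575)/(1+0.95289·0.575) = 1.52789/1.54791175 = 0.98707c.

0.987c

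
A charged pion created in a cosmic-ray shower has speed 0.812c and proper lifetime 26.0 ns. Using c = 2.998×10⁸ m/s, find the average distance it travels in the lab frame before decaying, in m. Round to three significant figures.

10.8 m

Lorentz factor: γ = (1 − 0.659344)^(−1/2) = 1.7133.
Lab-frame lifetime: Δt = γτ = 1.7133 × 26.0 ns = 44.546 ns.
Distance: d = vΔt = 0.812 × 2.998×10⁸ m/s × 4.4546×10^-8 s = 10.8 m.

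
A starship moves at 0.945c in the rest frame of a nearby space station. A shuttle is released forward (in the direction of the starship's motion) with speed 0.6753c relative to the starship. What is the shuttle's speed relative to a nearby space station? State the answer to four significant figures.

0.9891c

In units of c, u = (u' + v)/(1 + u'v) with u' = 0.6753 and v = 0.945.
Numerator: 0.6753 + 0.945 = 1.6203. Denominator: 1 + (0.6753)(0.945) = 1.6381585.
u = 1.6203/1.6381585 = 0.9891, so the speed is 0.9891c.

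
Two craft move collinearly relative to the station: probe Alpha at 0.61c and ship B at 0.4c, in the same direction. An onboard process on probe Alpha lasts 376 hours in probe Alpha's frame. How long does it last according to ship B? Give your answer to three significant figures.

The velocity of probe Alpha relative to ship B is (0.61 − 0.4)c / (1 − 0.61×0.4) = 0.27778c; relative speed 0.27778c.
γ for this relative speed: γ = 1/√(1 − 0.0771617) = 1.041.
The clock on probe Alpha records proper time, so ship B measures Δt = γΔτ = 1.041 × 376 = 391 hours.

391 hours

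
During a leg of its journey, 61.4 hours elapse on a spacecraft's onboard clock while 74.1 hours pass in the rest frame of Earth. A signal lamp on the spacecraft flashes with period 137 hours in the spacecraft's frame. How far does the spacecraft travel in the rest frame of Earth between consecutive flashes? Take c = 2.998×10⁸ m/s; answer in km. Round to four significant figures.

9.990×10^10 km

The time-dilation ratio gives γ = 74.1/61.4 = 1.20684.
β = √(1 − 1/γ²) = 0.55983. Lab-frame period = γτ = 1.20684×137 hours = 165.34 hours. Distance = βc × γτ = 0.55983 × 2.998×10⁸ m/s × 595224 s = 9.9901×10^13 m = 9.990×10^10 km.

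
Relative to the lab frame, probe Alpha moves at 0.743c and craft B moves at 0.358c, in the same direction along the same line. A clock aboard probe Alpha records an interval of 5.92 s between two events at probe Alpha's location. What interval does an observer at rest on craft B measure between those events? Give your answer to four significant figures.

Speed of probe Alpha in craft B's frame: u = (v_A − v_B)/(1 − v_A v_B/c²) = (0.743 − 0.358)/(1 − 0.743×0.358) = 0.385/0.734006 = 0.52452; |u| = 0.52452c.
At |u| = 0.52452c, γ = (1 − 0.275121)^(−1/2) = 1.1745.
The clock on probe Alpha records proper time, so craft B measures Δt = γΔτ = 1.1745 × 5.92 = 6.953 s.

6.953 s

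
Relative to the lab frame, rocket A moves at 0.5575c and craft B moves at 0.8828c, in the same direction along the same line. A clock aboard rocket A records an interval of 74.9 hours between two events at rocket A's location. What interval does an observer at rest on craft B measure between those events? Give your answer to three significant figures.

97.5 hours

Speed of rocket A in craft B's frame: u = (v_A − v_B)/(1 − v_A v_B/c²) = (0.5575 − 0.8828)/(1 − 0.5575×0.8828) = −0.3253/0.507839 = −0.64056; |u| = 0.64056c.
At |u| = 0.64056c, γ = (1 − 0.410317)^(−1/2) = 1.3022.
The clock on rocket A records proper time, so craft B measures Δt = γΔτ = 1.3022 × 74.9 = 97.5 hours.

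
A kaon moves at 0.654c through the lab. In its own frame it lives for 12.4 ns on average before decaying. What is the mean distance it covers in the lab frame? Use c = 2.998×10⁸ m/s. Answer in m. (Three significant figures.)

3.21 m

γ = 1/√(1 − β²) = 1/√(1 − 0.427716) = 1/√0.572284 = 1/0.756495 = 1.3219.
Lab-frame lifetime: Δt = γτ = 1.3219 × 12.4 ns = 16.392 ns.
Distance: d = vΔt = 0.654 × 2.998×10⁸ m/s × 1.6392×10^-8 s = 3.21 m.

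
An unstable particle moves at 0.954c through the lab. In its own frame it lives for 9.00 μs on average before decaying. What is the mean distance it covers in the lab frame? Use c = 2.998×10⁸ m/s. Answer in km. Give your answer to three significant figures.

γ = 1/√(1 − β²) = 1/√(1 − 0.910116) = 1/√0.089884 = 1/0.299807 = 3.3355.
Lab-frame lifetime: Δt = γτ = 3.3355 × 9.00 μs = 30.02 μs.
Distance: d = vΔt = 0.954 × 2.998×10⁸ m/s × 3.0020×10^-5 s = 8590 m = 8.59 km.

8.59 km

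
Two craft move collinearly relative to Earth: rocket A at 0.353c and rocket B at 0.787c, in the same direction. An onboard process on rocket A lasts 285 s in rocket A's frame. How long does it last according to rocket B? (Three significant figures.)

357 s

Transform rocket A's velocity into rocket B's frame: (0.353 − 0.787)/(1 − 0.353·0.787) = −0.434/0.722189, so the relative speed is 0.60095c.
At |u| = 0.60095c, γ = (1 − 0.361141)^(−1/2) = 1.2511.
The clock on rocket A records proper time, so rocket B measures Δt = γΔτ = 1.2511 × 285 = 357 s.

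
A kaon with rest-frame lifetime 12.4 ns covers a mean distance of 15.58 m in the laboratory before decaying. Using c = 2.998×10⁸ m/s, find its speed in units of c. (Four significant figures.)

0.9727c

Lab distance = (lab lifetime)·v = γτ·βc, so βγ = d/(cτ) = 15.58/(2.998×10⁸ × 1.240×10^-8) = 4.191.
With βγ = 4.191: γ² = 1 + (βγ)² = 18.5645, and β = (βγ)/γ = 4.191/4.30865 = 0.9727.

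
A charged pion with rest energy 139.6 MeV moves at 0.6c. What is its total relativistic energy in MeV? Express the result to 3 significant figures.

Lorentz factor: γ = (1 − 0.36)^(−1/2) = 1.25.
Total energy: E = γmc² = 1.25 × 139.6 MeV = 174 MeV.

174 MeV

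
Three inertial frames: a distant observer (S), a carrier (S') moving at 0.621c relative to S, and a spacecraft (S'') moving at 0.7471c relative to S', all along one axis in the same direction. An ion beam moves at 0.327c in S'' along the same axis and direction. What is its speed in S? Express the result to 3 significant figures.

Compose velocities in two stages. Stage 1 (into S'): u₁ = (0.327+0.7471)/(1+0.327×0.7471) = 0.86322.
Stage 2 (into S): u = (0.86322+0.621)/(1+0.86322×0.621) = 0.96625, so the speed is 0.966c.

0.966c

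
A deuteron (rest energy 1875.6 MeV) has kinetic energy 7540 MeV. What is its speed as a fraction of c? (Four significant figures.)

0.9800c

K = (γ−1)mc², so γ = 1 + 7540/1875.6 = 5.02.
Then v/c = √(1 − γ⁻²) = √(1 − 0.0396819) = √0.9603181 = 0.9800.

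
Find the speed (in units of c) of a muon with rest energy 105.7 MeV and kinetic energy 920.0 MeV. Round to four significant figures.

0.9947c

K = (γ−1)mc², so γ = 1 + 920.0/105.7 = 9.7039.
Then v/c = √(1 − γ⁻²) = √(1 − 0.0106196) = √0.9893804 = 0.9947.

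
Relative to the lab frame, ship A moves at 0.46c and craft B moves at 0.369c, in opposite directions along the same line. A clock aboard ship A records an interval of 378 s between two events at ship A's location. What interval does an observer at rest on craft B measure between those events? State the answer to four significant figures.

The velocity of ship A relative to craft B is (0.46 + 0.369)c / (1 + 0.46×0.369) = 0.7087c; relative speed 0.7087c.
γ for this relative speed: γ = 1/√(1 − 0.502256) = 1.4174.
Ship A's interval is proper; time dilation gives Δt_B = γΔτ = 1.4174 × 378 s = 535.8 s.

535.8 s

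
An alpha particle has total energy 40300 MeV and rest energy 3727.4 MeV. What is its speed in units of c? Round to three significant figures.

0.996c

γ = E/(mc²) = 40300/3727.4 = 10.812.
β = √(1 − 1/γ²) = √(1 − 0.00855437) = √0.99144563 = 0.996.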